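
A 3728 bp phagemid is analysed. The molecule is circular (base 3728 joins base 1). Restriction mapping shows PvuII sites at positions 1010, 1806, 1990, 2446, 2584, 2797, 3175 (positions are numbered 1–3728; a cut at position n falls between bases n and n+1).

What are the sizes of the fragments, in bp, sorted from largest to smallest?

Circular molecule, 7 cuts → 7 fragments:
  1806 − 1010 = 796 bp
  1990 − 1806 = 184 bp
  2446 − 1990 = 456 bp
  2584 − 2446 = 138 bp
  2797 − 2584 = 213 bp
  3175 − 2797 = 378 bp
  wrap: 3728 − 3175 + 1010 = 1563 bp
Sorted largest to smallest: 1563, 796, 456, 378, 213, 184, 138 bp.

1563, 796, 456, 378, 213, 184, 138 bp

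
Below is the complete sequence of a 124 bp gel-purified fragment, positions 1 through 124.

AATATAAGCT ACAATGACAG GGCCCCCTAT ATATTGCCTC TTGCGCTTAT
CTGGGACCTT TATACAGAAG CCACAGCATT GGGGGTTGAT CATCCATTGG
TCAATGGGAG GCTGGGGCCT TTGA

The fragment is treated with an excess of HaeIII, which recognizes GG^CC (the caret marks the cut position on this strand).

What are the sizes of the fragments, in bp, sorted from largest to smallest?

HaeIII sites (GGCC) start at positions 21, 116.
HaeIII cuts after base 2 of each site, so after positions 22, 117.
Linear molecule, 2 cuts → 3 fragments:
  1–22 → 22 bp
  23–117 → 95 bp
  118–124 → 7 bp
Sorted largest to smallest: 95, 22, 7 bp.

95, 22, 7 bp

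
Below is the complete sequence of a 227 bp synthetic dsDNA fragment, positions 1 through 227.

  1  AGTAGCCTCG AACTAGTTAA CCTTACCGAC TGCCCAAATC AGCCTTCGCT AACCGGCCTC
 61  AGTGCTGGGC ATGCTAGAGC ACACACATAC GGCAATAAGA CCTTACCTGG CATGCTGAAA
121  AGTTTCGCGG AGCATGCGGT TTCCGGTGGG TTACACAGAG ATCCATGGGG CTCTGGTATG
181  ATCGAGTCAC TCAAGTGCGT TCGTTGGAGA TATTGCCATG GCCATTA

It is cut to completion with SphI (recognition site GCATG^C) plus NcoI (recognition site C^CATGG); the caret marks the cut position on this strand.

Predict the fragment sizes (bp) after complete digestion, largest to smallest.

73, 53, 41, 27, 22, 11 bp

SphI sites (GCATGC) start at positions 69, 110, 132.
SphI cuts after base 5 of each site (before the last base), so after positions 73, 114, 136.
NcoI sites (CCATGG) start at positions 163, 216.
NcoI cuts after the first base of each site, so after positions 163, 216.
Combined cut positions: 73, 114, 136, 163, 216.
Linear molecule, 5 cuts → 6 fragments:
  1–73 → 73 bp
  74–114 → 41 bp
  115–136 → 22 bp
  137–163 → 27 bp
  164–216 → 53 bp
  217–227 → 11 bp
Sorted largest to smallest: 73, 53, 41, 27, 22, 11 bp.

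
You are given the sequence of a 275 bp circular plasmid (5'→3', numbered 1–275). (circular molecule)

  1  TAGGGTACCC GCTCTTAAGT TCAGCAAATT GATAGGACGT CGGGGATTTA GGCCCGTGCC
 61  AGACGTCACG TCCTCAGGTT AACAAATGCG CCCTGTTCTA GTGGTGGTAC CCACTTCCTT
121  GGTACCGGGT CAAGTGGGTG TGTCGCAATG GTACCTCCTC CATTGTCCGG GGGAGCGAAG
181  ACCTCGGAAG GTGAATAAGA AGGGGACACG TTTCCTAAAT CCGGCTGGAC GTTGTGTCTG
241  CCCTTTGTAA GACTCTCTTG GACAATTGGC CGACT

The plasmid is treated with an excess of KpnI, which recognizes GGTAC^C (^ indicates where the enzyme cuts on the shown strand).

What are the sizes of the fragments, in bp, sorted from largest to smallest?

KpnI sites (GGTACC) start at positions 4, 106, 121, 150.
KpnI cuts after base 5 of each site (before the last base), so after positions 8, 110, 125, 154.
Circular molecule, 4 cuts → 4 fragments:
  9–110 → 102 bp
  111–125 → 15 bp
  126–154 → 29 bp
  155–275 then 1–8 → 121 + 8 = 129 bp
Sorted largest to smallest: 129, 102, 29, 15 bp.

129, 102, 29, 15 bp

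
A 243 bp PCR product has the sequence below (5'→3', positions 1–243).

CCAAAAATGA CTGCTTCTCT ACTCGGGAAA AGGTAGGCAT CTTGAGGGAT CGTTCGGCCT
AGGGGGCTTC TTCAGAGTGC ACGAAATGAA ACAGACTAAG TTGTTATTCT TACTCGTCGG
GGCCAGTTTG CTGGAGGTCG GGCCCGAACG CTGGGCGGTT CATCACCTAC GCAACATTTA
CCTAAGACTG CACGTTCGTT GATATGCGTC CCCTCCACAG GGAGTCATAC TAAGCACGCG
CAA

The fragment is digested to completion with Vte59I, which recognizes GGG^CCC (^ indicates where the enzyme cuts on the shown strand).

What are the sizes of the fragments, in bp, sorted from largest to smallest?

142, 101 bp

The Vte59I site (GGGCCC) starts at position 140.
Vte59I cuts after base 3 of each site, so after position 142.
Linear molecule, 1 cut → 2 fragments:
  1–142 → 142 bp
  143–243 → 101 bp
Sorted largest to smallest: 142, 101 bp.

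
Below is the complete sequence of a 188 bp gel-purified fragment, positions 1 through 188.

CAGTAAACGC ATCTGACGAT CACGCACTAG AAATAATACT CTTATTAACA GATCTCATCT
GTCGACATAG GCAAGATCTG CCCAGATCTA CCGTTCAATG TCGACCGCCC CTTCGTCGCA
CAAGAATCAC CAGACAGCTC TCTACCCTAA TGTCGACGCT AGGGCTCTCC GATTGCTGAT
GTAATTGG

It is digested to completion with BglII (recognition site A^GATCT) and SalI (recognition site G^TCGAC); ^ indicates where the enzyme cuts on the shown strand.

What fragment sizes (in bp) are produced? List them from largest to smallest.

52, 50, 36, 16, 13, 11, 10 bp

BglII sites (AGATCT) start at positions 50, 74, 84.
BglII cuts after the first base of each site, so after positions 50, 74, 84.
SalI sites (GTCGAC) start at positions 61, 100, 152.
SalI cuts after the first base of each site, so after positions 61, 100, 152.
Combined cut positions: 50, 61, 74, 84, 100, 152.
Linear molecule, 6 cuts → 7 fragments:
  1–50 → 50 bp
  51–61 → 11 bp
  62–74 → 13 bp
  75–84 → 10 bp
  85–100 → 16 bp
  101–152 → 52 bp
  153–188 → 36 bp
Sorted largest to smallest: 52, 50, 36, 16, 13, 11, 10 bp.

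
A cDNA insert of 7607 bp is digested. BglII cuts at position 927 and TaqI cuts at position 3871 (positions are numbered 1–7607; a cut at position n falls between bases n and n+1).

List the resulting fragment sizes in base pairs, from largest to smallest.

3736, 2944, 927 bp

Combined cut positions (sorted): 927, 3871.
Linear molecule, 2 cuts → 3 fragments:
  927 − 0 = 927 bp
  3871 − 927 = 2944 bp
  7607 − 3871 = 3736 bp
Sorted largest to smallest: 3736, 2944, 927 bp.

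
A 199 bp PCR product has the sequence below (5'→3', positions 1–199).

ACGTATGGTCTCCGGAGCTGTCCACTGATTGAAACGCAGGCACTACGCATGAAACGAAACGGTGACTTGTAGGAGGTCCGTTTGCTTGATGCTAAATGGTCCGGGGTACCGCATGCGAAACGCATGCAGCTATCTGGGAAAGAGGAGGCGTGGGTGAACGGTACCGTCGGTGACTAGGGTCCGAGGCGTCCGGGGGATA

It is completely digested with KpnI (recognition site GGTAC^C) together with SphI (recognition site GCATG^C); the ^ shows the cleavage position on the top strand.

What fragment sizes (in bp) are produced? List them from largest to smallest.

KpnI sites (GGTACC) start at positions 105, 160.
KpnI cuts after base 5 of each site (before the last base), so after positions 109, 164.
SphI sites (GCATGC) start at positions 111, 122.
SphI cuts after base 5 of each site (before the last base), so after positions 115, 126.
Combined cut positions: 109, 115, 126, 164.
Linear molecule, 4 cuts → 5 fragments:
  1–109 → 109 bp
  110–115 → 6 bp
  116–126 → 11 bp
  127–164 → 38 bp
  165–199 → 35 bp
Sorted largest to smallest: 109, 38, 35, 11, 6 bp.

109, 38, 35, 11, 6 bp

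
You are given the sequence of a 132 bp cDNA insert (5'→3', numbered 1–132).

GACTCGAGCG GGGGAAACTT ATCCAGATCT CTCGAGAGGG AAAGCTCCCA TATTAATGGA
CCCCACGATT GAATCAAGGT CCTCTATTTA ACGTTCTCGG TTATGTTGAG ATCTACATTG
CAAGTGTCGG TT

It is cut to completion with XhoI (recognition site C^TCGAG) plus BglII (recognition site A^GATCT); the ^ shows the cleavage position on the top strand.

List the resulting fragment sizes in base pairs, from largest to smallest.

XhoI sites (CTCGAG) start at positions 3, 31.
XhoI cuts after the first base of each site, so after positions 3, 31.
BglII sites (AGATCT) start at positions 25, 109.
BglII cuts after the first base of each site, so after positions 25, 109.
Combined cut positions: 3, 25, 31, 109.
Linear molecule, 4 cuts → 5 fragments:
  1–3 → 3 bp
  4–25 → 22 bp
  26–31 → 6 bp
  32–109 → 78 bp
  110–132 → 23 bp
Sorted largest to smallest: 78, 23, 22, 6, 3 bp.

78, 23, 22, 6, 3 bp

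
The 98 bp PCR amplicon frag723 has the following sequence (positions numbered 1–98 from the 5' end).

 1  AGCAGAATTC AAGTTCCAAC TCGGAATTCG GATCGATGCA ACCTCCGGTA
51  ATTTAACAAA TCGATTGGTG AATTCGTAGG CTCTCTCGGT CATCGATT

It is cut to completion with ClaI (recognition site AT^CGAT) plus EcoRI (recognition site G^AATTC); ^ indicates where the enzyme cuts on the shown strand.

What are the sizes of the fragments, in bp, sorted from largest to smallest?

28, 23, 19, 9, 9, 5, 5 bp

ClaI sites (ATCGAT) start at positions 32, 60, 92.
ClaI cuts after base 2 of each site, so after positions 33, 61, 93.
EcoRI sites (GAATTC) start at positions 5, 24, 70.
EcoRI cuts after the first base of each site, so after positions 5, 24, 70.
Combined cut positions: 5, 24, 33, 61, 70, 93.
Linear molecule, 6 cuts → 7 fragments:
  1–5 → 5 bp
  6–24 → 19 bp
  25–33 → 9 bp
  34–61 → 28 bp
  62–70 → 9 bp
  71–93 → 23 bp
  94–98 → 5 bp
Sorted largest to smallest: 28, 23, 19, 9, 9, 5, 5 bp.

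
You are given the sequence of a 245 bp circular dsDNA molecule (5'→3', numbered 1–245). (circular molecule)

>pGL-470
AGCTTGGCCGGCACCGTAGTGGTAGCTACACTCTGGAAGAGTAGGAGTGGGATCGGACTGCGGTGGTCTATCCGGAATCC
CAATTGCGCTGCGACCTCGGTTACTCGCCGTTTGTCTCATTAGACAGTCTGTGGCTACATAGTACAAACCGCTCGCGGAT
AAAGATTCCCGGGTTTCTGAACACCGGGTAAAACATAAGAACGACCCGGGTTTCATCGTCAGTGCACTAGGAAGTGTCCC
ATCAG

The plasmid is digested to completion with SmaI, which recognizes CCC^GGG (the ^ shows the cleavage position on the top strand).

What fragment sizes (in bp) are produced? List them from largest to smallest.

SmaI sites (CCCGGG) start at positions 168, 205.
SmaI cuts after base 3 of each site, so after positions 170, 207.
Circular molecule, 2 cuts → 2 fragments:
  171–207 → 37 bp
  208–245 then 1–170 → 38 + 170 = 208 bp
Sorted largest to smallest: 208, 37 bp.

208, 37 bp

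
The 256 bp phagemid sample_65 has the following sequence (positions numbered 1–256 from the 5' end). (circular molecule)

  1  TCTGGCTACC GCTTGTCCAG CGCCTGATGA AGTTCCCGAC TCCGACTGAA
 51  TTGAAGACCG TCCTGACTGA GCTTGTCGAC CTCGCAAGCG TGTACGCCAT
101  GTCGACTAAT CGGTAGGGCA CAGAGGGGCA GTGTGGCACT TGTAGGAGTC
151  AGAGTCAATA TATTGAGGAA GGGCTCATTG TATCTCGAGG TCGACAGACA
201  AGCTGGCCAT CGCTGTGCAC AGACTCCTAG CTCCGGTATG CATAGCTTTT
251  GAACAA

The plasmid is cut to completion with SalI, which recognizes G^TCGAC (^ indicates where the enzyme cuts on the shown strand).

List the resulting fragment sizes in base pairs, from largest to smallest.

141, 89, 26 bp

SalI sites (GTCGAC) start at positions 75, 101, 190.
SalI cuts after the first base of each site, so after positions 75, 101, 190.
Circular molecule, 3 cuts → 3 fragments:
  76–101 → 26 bp
  102–190 → 89 bp
  191–256 then 1–75 → 66 + 75 = 141 bp
Sorted largest to smallest: 141, 89, 26 bp.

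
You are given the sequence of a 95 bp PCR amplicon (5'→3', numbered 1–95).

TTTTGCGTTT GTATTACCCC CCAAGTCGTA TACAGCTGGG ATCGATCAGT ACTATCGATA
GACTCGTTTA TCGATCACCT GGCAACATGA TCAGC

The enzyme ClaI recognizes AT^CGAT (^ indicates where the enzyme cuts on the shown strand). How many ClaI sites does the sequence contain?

ATCGAT occurs starting at positions 41, 54, 70.
ClaI cuts at 3 sites.

3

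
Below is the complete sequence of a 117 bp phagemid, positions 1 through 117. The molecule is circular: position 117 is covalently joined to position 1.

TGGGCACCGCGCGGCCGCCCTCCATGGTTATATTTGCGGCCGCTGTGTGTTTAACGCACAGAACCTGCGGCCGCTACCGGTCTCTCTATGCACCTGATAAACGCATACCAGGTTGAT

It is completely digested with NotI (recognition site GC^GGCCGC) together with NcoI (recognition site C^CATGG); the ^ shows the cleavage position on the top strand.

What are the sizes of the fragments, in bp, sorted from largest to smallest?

NotI sites (GCGGCCGC) start at positions 11, 36, 67.
NotI cuts after base 2 of each site, so after positions 12, 37, 68.
The NcoI site (CCATGG) starts at position 22.
NcoI cuts after the first base of each site, so after position 22.
Combined cut positions: 12, 22, 37, 68.
Circular molecule, 4 cuts → 4 fragments:
  13–22 → 10 bp
  23–37 → 15 bp
  38–68 → 31 bp
  69–117 then 1–12 → 49 + 12 = 61 bp
Sorted largest to smallest: 61, 31, 15, 10 bp.

61, 31, 15, 10 bp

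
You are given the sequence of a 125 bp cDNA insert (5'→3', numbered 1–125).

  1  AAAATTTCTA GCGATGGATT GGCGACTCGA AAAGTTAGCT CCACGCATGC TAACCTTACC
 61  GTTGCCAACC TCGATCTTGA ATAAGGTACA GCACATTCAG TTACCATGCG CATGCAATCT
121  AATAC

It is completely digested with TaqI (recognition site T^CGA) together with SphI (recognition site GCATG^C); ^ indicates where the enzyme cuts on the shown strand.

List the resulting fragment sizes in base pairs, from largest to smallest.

TaqI sites (TCGA) start at positions 27, 71.
TaqI cuts after the first base of each site, so after positions 27, 71.
SphI sites (GCATGC) start at positions 45, 110.
SphI cuts after base 5 of each site (before the last base), so after positions 49, 114.
Combined cut positions: 27, 49, 71, 114.
Linear molecule, 4 cuts → 5 fragments:
  1–27 → 27 bp
  28–49 → 22 bp
  50–71 → 22 bp
  72–114 → 43 bp
  115–125 → 11 bp
Sorted largest to smallest: 43, 27, 22, 22, 11 bp.

43, 27, 22, 22, 11 bp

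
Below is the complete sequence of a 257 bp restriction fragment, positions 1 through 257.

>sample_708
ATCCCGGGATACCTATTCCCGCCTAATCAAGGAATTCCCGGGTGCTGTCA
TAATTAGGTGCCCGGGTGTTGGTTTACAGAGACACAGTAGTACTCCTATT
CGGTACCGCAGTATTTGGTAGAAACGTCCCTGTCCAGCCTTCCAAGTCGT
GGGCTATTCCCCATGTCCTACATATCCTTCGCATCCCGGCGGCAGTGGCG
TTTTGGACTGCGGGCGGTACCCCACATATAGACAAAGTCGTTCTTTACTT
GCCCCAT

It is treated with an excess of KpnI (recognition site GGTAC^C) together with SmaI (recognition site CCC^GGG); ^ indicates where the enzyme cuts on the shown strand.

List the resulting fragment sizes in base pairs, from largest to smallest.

114, 43, 37, 34, 24, 5 bp

KpnI sites (GGTACC) start at positions 102, 216.
KpnI cuts after base 5 of each site (before the last base), so after positions 106, 220.
SmaI sites (CCCGGG) start at positions 3, 37, 61.
SmaI cuts after base 3 of each site, so after positions 5, 39, 63.
Combined cut positions: 5, 39, 63, 106, 220.
Linear molecule, 5 cuts → 6 fragments:
  1–5 → 5 bp
  6–39 → 34 bp
  40–63 → 24 bp
  64–106 → 43 bp
  107–220 → 114 bp
  221–257 → 37 bp
Sorted largest to smallest: 114, 43, 37, 34, 24, 5 bp.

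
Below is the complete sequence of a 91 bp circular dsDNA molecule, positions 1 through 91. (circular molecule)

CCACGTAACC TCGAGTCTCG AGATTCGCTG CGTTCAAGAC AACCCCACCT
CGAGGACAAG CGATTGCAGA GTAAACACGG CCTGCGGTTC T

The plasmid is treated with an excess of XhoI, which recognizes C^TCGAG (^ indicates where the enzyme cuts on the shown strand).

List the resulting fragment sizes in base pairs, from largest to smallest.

52, 32, 7 bp

XhoI sites (CTCGAG) start at positions 10, 17, 49.
XhoI cuts after the first base of each site, so after positions 10, 17, 49.
Circular molecule, 3 cuts → 3 fragments:
  11–17 → 7 bp
  18–49 → 32 bp
  50–91 then 1–10 → 42 + 10 = 52 bp
Sorted largest to smallest: 52, 32, 7 bp.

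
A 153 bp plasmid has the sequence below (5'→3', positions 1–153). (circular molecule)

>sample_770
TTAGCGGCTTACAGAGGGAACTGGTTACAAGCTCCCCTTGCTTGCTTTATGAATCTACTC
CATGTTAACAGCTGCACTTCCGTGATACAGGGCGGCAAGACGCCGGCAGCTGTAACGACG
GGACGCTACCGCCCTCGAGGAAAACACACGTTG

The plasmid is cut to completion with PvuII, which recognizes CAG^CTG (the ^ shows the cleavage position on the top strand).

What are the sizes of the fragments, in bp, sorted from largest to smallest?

115, 38 bp

PvuII sites (CAGCTG) start at positions 69, 107.
PvuII cuts after base 3 of each site, so after positions 71, 109.
Circular molecule, 2 cuts → 2 fragments:
  72–109 → 38 bp
  110–153 then 1–71 → 44 + 71 = 115 bp
Sorted largest to smallest: 115, 38 bp.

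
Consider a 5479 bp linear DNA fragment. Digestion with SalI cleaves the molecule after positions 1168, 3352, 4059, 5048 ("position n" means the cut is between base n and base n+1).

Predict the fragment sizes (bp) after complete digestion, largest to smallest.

Linear molecule, 4 cuts → 5 fragments:
  1168 − 0 = 1168 bp
  3352 − 1168 = 2184 bp
  4059 − 3352 = 707 bp
  5048 − 4059 = 989 bp
  5479 − 5048 = 431 bp
Sorted largest to smallest: 2184, 1168, 989, 707, 431 bp.

2184, 1168, 989, 707, 431 bp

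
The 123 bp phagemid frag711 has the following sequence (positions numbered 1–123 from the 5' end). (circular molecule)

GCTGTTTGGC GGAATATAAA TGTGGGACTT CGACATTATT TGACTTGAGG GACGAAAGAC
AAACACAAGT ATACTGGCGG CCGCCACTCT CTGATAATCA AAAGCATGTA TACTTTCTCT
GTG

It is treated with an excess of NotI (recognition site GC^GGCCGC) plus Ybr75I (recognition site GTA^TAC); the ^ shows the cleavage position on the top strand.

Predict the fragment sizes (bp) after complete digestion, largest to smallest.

84, 32, 7 bp

The NotI site (GCGGCCGC) starts at position 77.
NotI cuts after base 2 of each site, so after position 78.
Ybr75I sites (GTATAC) start at positions 69, 108.
Ybr75I cuts after base 3 of each site, so after positions 71, 110.
Combined cut positions: 71, 78, 110.
Circular molecule, 3 cuts → 3 fragments:
  72–78 → 7 bp
  79–110 → 32 bp
  111–123 then 1–71 → 13 + 71 = 84 bp
Sorted largest to smallest: 84, 32, 7 bp.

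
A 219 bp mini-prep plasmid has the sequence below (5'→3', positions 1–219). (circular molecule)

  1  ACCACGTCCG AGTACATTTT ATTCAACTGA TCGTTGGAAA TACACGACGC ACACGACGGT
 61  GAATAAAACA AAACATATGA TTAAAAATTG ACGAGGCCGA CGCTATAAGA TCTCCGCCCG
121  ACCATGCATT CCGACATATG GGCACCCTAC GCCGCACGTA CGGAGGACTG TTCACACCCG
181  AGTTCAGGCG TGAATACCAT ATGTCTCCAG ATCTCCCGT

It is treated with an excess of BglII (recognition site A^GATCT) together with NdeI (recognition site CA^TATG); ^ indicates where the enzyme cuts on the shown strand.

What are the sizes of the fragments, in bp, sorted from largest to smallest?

85, 63, 33, 28, 10 bp

BglII sites (AGATCT) start at positions 108, 209.
BglII cuts after the first base of each site, so after positions 108, 209.
NdeI sites (CATATG) start at positions 74, 135, 198.
NdeI cuts after base 2 of each site, so after positions 75, 136, 199.
Combined cut positions: 75, 108, 136, 199, 209.
Circular molecule, 5 cuts → 5 fragments:
  76–108 → 33 bp
  109–136 → 28 bp
  137–199 → 63 bp
  200–209 → 10 bp
  210–219 then 1–75 → 10 + 75 = 85 bp
Sorted largest to smallest: 85, 63, 33, 28, 10 bp.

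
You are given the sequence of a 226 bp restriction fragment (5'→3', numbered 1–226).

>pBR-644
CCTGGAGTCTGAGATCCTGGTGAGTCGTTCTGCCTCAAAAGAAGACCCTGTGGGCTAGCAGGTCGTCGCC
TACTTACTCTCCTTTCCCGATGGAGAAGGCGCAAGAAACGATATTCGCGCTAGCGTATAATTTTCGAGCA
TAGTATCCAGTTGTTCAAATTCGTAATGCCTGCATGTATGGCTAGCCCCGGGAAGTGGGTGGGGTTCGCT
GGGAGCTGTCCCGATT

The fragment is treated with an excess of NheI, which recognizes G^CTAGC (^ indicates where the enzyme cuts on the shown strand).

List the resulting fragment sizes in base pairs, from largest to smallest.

NheI sites (GCTAGC) start at positions 54, 119, 181.
NheI cuts after the first base of each site, so after positions 54, 119, 181.
Linear molecule, 3 cuts → 4 fragments:
  1–54 → 54 bp
  55–119 → 65 bp
  120–181 → 62 bp
  182–226 → 45 bp
Sorted largest to smallest: 65, 62, 54, 45 bp.

65, 62, 54, 45 bp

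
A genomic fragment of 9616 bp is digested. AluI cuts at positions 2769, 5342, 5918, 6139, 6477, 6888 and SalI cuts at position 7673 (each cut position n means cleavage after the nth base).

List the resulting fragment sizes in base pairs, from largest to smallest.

Combined cut positions (sorted): 2769, 5342, 5918, 6139, 6477, 6888, 7673.
Linear molecule, 7 cuts → 8 fragments:
  2769 − 0 = 2769 bp
  5342 − 2769 = 2573 bp
  5918 − 5342 = 576 bp
  6139 − 5918 = 221 bp
  6477 − 6139 = 338 bp
  6888 − 6477 = 411 bp
  7673 − 6888 = 785 bp
  9616 − 7673 = 1943 bp
Sorted largest to smallest: 2769, 2573, 1943, 785, 576, 411, 338, 221 bp.

2769, 2573, 1943, 785, 576, 411, 338, 221 bp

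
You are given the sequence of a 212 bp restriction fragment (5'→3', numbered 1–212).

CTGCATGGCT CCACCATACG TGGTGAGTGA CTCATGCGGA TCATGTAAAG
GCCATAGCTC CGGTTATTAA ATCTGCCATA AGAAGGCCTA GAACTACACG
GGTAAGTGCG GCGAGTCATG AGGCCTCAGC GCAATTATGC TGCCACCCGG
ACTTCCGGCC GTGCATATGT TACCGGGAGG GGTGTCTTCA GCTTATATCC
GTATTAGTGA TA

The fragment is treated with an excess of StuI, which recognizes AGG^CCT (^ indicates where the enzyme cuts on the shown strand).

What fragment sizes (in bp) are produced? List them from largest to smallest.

89, 86, 37 bp

StuI sites (AGGCCT) start at positions 84, 121.
StuI cuts after base 3 of each site, so after positions 86, 123.
Linear molecule, 2 cuts → 3 fragments:
  1–86 → 86 bp
  87–123 → 37 bp
  124–212 → 89 bp
Sorted largest to smallest: 89, 86, 37 bp.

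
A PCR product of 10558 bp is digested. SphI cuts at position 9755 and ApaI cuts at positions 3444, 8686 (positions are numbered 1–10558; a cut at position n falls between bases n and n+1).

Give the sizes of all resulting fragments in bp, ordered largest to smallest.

5242, 3444, 1069, 803 bp

Combined cut positions (sorted): 3444, 8686, 9755.
Linear molecule, 3 cuts → 4 fragments:
  3444 − 0 = 3444 bp
  8686 − 3444 = 5242 bp
  9755 − 8686 = 1069 bp
  10558 − 9755 = 803 bp
Sorted largest to smallest: 5242, 3444, 1069, 803 bp.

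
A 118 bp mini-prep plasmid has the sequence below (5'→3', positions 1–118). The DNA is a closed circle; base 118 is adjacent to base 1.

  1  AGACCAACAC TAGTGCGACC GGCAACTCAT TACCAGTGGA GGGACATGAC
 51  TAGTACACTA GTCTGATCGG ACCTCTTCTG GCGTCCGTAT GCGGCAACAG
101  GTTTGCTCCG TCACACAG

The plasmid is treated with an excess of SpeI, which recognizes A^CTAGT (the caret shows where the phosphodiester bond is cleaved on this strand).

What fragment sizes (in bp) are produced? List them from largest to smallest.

SpeI sites (ACTAGT) start at positions 9, 49, 57.
SpeI cuts after the first base of each site, so after positions 9, 49, 57.
Circular molecule, 3 cuts → 3 fragments:
  10–49 → 40 bp
  50–57 → 8 bp
  58–118 then 1–9 → 61 + 9 = 70 bp
Sorted largest to smallest: 70, 40, 8 bp.

70, 40, 8 bp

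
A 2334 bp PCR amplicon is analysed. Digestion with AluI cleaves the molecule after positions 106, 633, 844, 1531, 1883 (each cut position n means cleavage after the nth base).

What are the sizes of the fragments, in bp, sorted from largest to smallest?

687, 527, 451, 352, 211, 106 bp

Linear molecule, 5 cuts → 6 fragments:
  106 − 0 = 106 bp
  633 − 106 = 527 bp
  844 − 633 = 211 bp
  1531 − 844 = 687 bp
  1883 − 1531 = 352 bp
  2334 − 1883 = 451 bp
Sorted largest to smallest: 687, 527, 451, 352, 211, 106 bp.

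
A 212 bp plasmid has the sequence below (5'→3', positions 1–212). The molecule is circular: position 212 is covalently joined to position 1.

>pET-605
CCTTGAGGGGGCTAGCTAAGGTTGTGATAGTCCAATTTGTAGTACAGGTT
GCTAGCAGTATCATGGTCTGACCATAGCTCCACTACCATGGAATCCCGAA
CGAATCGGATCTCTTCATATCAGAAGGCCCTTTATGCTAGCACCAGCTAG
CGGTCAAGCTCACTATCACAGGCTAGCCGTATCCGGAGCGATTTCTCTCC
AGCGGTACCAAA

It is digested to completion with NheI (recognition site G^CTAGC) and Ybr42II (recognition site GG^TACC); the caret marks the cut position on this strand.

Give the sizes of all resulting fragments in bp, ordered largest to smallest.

85, 40, 33, 26, 18, 10 bp

NheI sites (GCTAGC) start at positions 11, 51, 136, 146, 172.
NheI cuts after the first base of each site, so after positions 11, 51, 136, 146, 172.
The Ybr42II site (GGTACC) starts at position 204.
Ybr42II cuts after base 2 of each site, so after position 205.
Combined cut positions: 11, 51, 136, 146, 172, 205.
Circular molecule, 6 cuts → 6 fragments:
  12–51 → 40 bp
  52–136 → 85 bp
  137–146 → 10 bp
  147–172 → 26 bp
  173–205 → 33 bp
  206–212 then 1–11 → 7 + 11 = 18 bp
Sorted largest to smallest: 85, 40, 33, 26, 18, 10 bp.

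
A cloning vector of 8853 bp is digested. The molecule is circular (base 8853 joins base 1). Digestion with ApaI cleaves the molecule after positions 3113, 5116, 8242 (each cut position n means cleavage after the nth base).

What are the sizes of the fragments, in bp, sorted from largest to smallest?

Circular molecule, 3 cuts → 3 fragments:
  5116 − 3113 = 2003 bp
  8242 − 5116 = 3126 bp
  wrap: 8853 − 8242 + 3113 = 3724 bp
Sorted largest to smallest: 3724, 3126, 2003 bp.

3724, 3126, 2003 bp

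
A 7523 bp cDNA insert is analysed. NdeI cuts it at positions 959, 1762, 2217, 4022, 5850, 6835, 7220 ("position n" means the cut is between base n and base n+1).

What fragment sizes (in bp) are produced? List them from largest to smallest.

Linear molecule, 7 cuts → 8 fragments:
  959 − 0 = 959 bp
  1762 − 959 = 803 bp
  2217 − 1762 = 455 bp
  4022 − 2217 = 1805 bp
  5850 − 4022 = 1828 bp
  6835 − 5850 = 985 bp
  7220 − 6835 = 385 bp
  7523 − 7220 = 303 bp
Sorted largest to smallest: 1828, 1805, 985, 959, 803, 455, 385, 303 bp.

1828, 1805, 985, 959, 803, 455, 385, 303 bp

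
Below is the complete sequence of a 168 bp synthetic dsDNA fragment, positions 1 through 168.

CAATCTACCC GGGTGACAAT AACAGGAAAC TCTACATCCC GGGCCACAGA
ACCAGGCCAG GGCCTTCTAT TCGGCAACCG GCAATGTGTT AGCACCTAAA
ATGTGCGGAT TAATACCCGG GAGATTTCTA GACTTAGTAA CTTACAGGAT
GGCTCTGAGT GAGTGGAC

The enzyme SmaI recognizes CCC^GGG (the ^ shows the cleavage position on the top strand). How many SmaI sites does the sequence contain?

3

CCCGGG occurs starting at positions 8, 38, 116.
SmaI cuts at 3 sites.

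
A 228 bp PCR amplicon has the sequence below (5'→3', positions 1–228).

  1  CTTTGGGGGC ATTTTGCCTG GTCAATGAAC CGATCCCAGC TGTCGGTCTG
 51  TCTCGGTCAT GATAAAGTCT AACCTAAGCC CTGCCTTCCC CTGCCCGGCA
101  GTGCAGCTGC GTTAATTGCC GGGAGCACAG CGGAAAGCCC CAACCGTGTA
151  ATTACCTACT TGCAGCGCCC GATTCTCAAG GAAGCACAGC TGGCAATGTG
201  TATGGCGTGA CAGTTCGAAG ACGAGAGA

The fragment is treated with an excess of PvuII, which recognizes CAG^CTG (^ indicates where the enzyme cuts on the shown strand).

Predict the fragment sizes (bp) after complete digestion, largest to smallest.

PvuII sites (CAGCTG) start at positions 37, 104, 187.
PvuII cuts after base 3 of each site, so after positions 39, 106, 189.
Linear molecule, 3 cuts → 4 fragments:
  1–39 → 39 bp
  40–106 → 67 bp
  107–189 → 83 bp
  190–228 → 39 bp
Sorted largest to smallest: 83, 67, 39, 39 bp.

83, 67, 39, 39 bp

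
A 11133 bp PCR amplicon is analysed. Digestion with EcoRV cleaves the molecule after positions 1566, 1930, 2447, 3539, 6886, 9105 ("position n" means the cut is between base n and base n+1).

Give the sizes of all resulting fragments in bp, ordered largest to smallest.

Linear molecule, 6 cuts → 7 fragments:
  1566 − 0 = 1566 bp
  1930 − 1566 = 364 bp
  2447 − 1930 = 517 bp
  3539 − 2447 = 1092 bp
  6886 − 3539 = 3347 bp
  9105 − 6886 = 2219 bp
  11133 − 9105 = 2028 bp
Sorted largest to smallest: 3347, 2219, 2028, 1566, 1092, 517, 364 bp.

3347, 2219, 2028, 1566, 1092, 517, 364 bp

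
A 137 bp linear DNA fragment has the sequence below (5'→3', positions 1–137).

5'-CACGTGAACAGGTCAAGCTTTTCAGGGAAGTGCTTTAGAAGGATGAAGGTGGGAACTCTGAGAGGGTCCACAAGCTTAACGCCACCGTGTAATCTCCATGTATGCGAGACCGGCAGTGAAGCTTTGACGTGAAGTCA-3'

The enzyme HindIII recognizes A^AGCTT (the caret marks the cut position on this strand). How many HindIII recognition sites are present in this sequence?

AAGCTT occurs starting at positions 15, 72, 119.
HindIII cuts at 3 sites.

3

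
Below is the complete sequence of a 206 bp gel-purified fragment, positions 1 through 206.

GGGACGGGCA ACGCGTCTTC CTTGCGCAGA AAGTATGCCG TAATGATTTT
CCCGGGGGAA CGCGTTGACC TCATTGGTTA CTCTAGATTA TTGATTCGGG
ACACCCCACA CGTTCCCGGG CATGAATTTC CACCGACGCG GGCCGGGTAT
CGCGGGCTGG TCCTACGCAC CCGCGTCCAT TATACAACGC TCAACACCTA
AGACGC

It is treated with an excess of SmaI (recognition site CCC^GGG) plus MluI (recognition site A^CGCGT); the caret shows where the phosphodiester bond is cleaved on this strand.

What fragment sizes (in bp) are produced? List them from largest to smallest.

89, 57, 42, 11, 7 bp

SmaI sites (CCCGGG) start at positions 51, 115.
SmaI cuts after base 3 of each site, so after positions 53, 117.
MluI sites (ACGCGT) start at positions 11, 60.
MluI cuts after the first base of each site, so after positions 11, 60.
Combined cut positions: 11, 53, 60, 117.
Linear molecule, 4 cuts → 5 fragments:
  1–11 → 11 bp
  12–53 → 42 bp
  54–60 → 7 bp
  61–117 → 57 bp
  118–206 → 89 bp
Sorted largest to smallest: 89, 57, 42, 11, 7 bp.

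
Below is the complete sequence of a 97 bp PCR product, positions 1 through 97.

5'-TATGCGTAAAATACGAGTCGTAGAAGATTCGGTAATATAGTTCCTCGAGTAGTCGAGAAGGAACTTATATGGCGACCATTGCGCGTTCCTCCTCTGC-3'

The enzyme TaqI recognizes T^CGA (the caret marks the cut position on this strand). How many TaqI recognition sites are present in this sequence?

2

TCGA occurs starting at positions 45, 53.
TaqI cuts at 2 sites.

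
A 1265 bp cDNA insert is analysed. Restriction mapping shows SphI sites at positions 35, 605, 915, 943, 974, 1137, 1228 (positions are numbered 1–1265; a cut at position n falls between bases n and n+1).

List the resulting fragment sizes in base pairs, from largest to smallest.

570, 310, 163, 91, 37, 35, 31, 28 bp

Linear molecule, 7 cuts → 8 fragments:
  35 − 0 = 35 bp
  605 − 35 = 570 bp
  915 − 605 = 310 bp
  943 − 915 = 28 bp
  974 − 943 = 31 bp
  1137 − 974 = 163 bp
  1228 − 1137 = 91 bp
  1265 − 1228 = 37 bp
Sorted largest to smallest: 570, 310, 163, 91, 37, 35, 31, 28 bp.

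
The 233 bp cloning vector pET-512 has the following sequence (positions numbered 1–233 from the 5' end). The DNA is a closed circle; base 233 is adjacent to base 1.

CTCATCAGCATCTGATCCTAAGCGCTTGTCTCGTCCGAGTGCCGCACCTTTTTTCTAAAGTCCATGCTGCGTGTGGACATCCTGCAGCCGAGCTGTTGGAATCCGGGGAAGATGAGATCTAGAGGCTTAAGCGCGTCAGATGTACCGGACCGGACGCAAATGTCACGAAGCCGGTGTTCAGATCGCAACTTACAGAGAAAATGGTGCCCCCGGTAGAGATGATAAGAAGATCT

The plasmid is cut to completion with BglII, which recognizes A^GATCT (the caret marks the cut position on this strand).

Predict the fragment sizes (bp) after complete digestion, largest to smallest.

BglII sites (AGATCT) start at positions 115, 228.
BglII cuts after the first base of each site, so after positions 115, 228.
Circular molecule, 2 cuts → 2 fragments:
  116–228 → 113 bp
  229–233 then 1–115 → 5 + 115 = 120 bp
Sorted largest to smallest: 120, 113 bp.

120, 113 bp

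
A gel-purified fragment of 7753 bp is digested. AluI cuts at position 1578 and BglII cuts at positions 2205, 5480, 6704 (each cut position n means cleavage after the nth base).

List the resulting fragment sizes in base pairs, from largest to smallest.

Combined cut positions (sorted): 1578, 2205, 5480, 6704.
Linear molecule, 4 cuts → 5 fragments:
  1578 − 0 = 1578 bp
  2205 − 1578 = 627 bp
  5480 − 2205 = 3275 bp
  6704 − 5480 = 1224 bp
  7753 − 6704 = 1049 bp
Sorted largest to smallest: 3275, 1578, 1224, 1049, 627 bp.

3275, 1578, 1224, 1049, 627 bp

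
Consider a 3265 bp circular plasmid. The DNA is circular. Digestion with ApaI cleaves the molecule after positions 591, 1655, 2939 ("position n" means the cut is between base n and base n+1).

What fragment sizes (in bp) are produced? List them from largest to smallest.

1284, 1064, 917 bp

Circular molecule, 3 cuts → 3 fragments:
  1655 − 591 = 1064 bp
  2939 − 1655 = 1284 bp
  wrap: 3265 − 2939 + 591 = 917 bp
Sorted largest to smallest: 1284, 1064, 917 bp.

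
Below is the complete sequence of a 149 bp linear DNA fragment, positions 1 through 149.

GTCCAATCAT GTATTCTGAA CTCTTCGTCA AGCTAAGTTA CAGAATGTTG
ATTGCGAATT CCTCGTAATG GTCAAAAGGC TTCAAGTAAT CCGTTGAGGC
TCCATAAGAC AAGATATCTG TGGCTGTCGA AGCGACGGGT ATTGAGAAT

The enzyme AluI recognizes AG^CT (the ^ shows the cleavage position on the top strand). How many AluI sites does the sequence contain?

AGCT occurs starting at position 31.
AluI cuts at 1 site.

1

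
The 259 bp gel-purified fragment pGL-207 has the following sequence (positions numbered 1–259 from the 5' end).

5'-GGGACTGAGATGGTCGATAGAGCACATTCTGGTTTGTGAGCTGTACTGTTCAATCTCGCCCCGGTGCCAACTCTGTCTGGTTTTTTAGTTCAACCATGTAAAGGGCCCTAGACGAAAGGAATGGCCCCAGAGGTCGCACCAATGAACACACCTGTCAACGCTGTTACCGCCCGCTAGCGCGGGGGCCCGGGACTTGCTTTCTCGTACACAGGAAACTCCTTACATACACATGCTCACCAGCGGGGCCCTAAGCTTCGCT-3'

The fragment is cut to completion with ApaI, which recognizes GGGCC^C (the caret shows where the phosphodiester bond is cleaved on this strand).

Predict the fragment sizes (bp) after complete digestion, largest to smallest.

ApaI sites (GGGCCC) start at positions 103, 183, 243.
ApaI cuts after base 5 of each site (before the last base), so after positions 107, 187, 247.
Linear molecule, 3 cuts → 4 fragments:
  1–107 → 107 bp
  108–187 → 80 bp
  188–247 → 60 bp
  248–259 → 12 bp
Sorted largest to smallest: 107, 80, 60, 12 bp.

107, 80, 60, 12 bp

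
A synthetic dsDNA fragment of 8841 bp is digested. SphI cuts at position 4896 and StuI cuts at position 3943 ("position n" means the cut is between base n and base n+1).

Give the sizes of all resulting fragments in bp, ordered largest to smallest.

Combined cut positions (sorted): 3943, 4896.
Linear molecule, 2 cuts → 3 fragments:
  3943 − 0 = 3943 bp
  4896 − 3943 = 953 bp
  8841 − 4896 = 3945 bp
Sorted largest to smallest: 3945, 3943, 953 bp.

3945, 3943, 953 bp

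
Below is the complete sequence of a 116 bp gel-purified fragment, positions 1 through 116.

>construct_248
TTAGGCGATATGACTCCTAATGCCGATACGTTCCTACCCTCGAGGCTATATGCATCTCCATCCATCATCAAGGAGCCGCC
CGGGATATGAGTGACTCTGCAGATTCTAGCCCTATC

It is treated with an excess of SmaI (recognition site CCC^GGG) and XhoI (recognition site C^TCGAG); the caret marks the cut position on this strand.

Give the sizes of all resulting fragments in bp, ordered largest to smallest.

The SmaI site (CCCGGG) starts at position 79.
SmaI cuts after base 3 of each site, so after position 81.
The XhoI site (CTCGAG) starts at position 39.
XhoI cuts after the first base of each site, so after position 39.
Combined cut positions: 39, 81.
Linear molecule, 2 cuts → 3 fragments:
  1–39 → 39 bp
  40–81 → 42 bp
  82–116 → 35 bp
Sorted largest to smallest: 42, 39, 35 bp.

42, 39, 35 bp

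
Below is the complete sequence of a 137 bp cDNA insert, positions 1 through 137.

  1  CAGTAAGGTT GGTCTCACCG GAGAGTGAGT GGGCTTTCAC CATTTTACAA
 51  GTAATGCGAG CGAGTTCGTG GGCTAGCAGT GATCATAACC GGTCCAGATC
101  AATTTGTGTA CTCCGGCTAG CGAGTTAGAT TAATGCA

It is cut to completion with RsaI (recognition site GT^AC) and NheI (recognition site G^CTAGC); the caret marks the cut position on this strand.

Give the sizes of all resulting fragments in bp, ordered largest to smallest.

The RsaI site (GTAC) starts at position 108.
RsaI cuts after base 2 of each site, so after position 109.
NheI sites (GCTAGC) start at positions 72, 116.
NheI cuts after the first base of each site, so after positions 72, 116.
Combined cut positions: 72, 109, 116.
Linear molecule, 3 cuts → 4 fragments:
  1–72 → 72 bp
  73–109 → 37 bp
  110–116 → 7 bp
  117–137 → 21 bp
Sorted largest to smallest: 72, 37, 21, 7 bp.

72, 37, 21, 7 bp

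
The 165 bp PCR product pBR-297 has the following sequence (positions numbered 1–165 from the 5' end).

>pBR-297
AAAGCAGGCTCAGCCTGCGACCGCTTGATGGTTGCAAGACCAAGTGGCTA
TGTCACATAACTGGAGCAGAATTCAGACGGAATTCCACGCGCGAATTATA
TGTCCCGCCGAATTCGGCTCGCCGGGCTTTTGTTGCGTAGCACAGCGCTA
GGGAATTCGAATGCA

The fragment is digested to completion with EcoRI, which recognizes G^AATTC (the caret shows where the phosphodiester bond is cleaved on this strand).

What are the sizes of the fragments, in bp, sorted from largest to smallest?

EcoRI sites (GAATTC) start at positions 69, 80, 110, 153.
EcoRI cuts after the first base of each site, so after positions 69, 80, 110, 153.
Linear molecule, 4 cuts → 5 fragments:
  1–69 → 69 bp
  70–80 → 11 bp
  81–110 → 30 bp
  111–153 → 43 bp
  154–165 → 12 bp
Sorted largest to smallest: 69, 43, 30, 12, 11 bp.

69, 43, 30, 12, 11 bp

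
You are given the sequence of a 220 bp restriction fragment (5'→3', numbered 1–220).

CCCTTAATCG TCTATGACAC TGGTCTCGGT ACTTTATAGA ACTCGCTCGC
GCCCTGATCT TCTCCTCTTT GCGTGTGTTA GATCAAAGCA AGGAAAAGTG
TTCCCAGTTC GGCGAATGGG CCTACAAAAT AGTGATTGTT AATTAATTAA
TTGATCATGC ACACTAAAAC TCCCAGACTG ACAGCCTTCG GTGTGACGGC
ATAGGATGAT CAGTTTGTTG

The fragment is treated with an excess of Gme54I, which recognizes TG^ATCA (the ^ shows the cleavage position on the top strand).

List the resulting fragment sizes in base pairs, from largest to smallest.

Gme54I sites (TGATCA) start at positions 152, 207.
Gme54I cuts after base 2 of each site, so after positions 153, 208.
Linear molecule, 2 cuts → 3 fragments:
  1–153 → 153 bp
  154–208 → 55 bp
  209–220 → 12 bp
Sorted largest to smallest: 153, 55, 12 bp.

153, 55, 12 bp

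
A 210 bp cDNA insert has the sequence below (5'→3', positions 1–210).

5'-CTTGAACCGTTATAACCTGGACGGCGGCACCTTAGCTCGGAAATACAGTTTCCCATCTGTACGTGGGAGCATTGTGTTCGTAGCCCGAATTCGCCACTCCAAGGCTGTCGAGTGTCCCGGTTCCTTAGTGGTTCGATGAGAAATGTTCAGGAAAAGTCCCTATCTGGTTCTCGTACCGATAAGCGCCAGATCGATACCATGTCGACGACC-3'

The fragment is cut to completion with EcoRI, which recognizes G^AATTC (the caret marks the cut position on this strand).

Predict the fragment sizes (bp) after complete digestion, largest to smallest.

123, 87 bp

The EcoRI site (GAATTC) starts at position 87.
EcoRI cuts after the first base of each site, so after position 87.
Linear molecule, 1 cut → 2 fragments:
  1–87 → 87 bp
  88–210 → 123 bp
Sorted largest to smallest: 123, 87 bp.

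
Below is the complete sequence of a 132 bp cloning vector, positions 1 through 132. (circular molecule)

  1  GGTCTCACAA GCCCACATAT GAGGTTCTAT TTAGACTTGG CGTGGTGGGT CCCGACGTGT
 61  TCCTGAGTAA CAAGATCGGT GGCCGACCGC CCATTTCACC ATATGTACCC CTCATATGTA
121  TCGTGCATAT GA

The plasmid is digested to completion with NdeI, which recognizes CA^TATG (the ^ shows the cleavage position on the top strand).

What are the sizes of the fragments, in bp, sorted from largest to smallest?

NdeI sites (CATATG) start at positions 16, 100, 113, 126.
NdeI cuts after base 2 of each site, so after positions 17, 101, 114, 127.
Circular molecule, 4 cuts → 4 fragments:
  18–101 → 84 bp
  102–114 → 13 bp
  115–127 → 13 bp
  128–132 then 1–17 → 5 + 17 = 22 bp
Sorted largest to smallest: 84, 22, 13, 13 bp.

84, 22, 13, 13 bp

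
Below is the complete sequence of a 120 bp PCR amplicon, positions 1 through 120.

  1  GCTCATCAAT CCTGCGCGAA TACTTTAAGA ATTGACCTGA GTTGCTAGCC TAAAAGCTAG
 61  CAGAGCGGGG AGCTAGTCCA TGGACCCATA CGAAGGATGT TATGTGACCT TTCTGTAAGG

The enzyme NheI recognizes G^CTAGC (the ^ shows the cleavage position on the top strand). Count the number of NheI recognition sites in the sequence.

2

GCTAGC occurs starting at positions 44, 56.
NheI cuts at 2 sites.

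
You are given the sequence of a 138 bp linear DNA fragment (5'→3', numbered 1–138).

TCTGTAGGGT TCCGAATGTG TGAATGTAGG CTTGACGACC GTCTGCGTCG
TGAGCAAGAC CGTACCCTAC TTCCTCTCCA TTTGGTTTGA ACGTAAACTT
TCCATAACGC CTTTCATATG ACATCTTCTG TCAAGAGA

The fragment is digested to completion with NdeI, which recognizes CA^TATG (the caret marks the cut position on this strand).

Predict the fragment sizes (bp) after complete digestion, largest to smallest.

The NdeI site (CATATG) starts at position 115.
NdeI cuts after base 2 of each site, so after position 116.
Linear molecule, 1 cut → 2 fragments:
  1–116 → 116 bp
  117–138 → 22 bp
Sorted largest to smallest: 116, 22 bp.

116, 22 bp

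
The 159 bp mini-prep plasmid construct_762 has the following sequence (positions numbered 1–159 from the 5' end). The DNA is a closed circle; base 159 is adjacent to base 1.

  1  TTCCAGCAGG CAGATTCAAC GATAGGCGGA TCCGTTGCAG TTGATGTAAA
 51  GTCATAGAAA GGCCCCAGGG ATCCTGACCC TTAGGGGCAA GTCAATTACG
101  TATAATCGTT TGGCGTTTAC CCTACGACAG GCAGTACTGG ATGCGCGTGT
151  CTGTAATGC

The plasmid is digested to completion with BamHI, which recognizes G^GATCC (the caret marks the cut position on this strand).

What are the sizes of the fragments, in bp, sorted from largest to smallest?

BamHI sites (GGATCC) start at positions 28, 69.
BamHI cuts after the first base of each site, so after positions 28, 69.
Circular molecule, 2 cuts → 2 fragments:
  29–69 → 41 bp
  70–159 then 1–28 → 90 + 28 = 118 bp
Sorted largest to smallest: 118, 41 bp.

118, 41 bp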